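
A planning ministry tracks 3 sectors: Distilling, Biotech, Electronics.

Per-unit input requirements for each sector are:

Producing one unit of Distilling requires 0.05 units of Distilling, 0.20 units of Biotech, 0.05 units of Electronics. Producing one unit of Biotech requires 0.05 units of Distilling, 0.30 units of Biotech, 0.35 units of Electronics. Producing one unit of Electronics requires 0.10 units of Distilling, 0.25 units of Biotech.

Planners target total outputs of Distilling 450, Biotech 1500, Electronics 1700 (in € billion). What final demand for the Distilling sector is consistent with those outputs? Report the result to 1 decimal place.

d_D = 182.5

I − A =
  [   0.95    -0.05    -0.10]
  [  -0.20     0.70    -0.25]
  [  -0.05    -0.35     1.00]
d = (I − A) x:
  d_D = (+0.95)·450 + (-0.05)·1500 + (-0.10)·1700 = 182.5
  d_B = (-0.20)·450 + (+0.70)·1500 + (-0.25)·1700 = 535.0
  d_E = (-0.05)·450 + (-0.35)·1500 + (+1.00)·1700 = 1152.5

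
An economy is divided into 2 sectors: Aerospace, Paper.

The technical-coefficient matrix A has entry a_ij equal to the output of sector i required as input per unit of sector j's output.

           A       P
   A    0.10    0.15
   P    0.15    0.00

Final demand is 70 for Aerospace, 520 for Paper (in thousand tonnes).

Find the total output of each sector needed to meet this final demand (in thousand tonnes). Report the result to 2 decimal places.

x_A = 168.66, x_P = 545.30

I − A =
  [   0.90    -0.15]
  [  -0.15     1.00]
det(I−A) = (0.90)(1.00) − (-0.15)(-0.15) = 0.8775
adj(I−A) = [[1.00, 0.15], [0.15, 0.90]]
(I − A)⁻¹ = adj(I−A) / det(I−A) ≈
  [   1.1396     0.1709]
  [   0.1709     1.0256]
x = (I − A)⁻¹ d = adj(I−A)·d / det(I−A), with det(I−A) = 0.8775:
  x_A = (1.00·70 + 0.15·520) / 0.8775 = 148.00 / 0.8775 ≈ 168.66
  x_P = (0.15·70 + 0.90·520) / 0.8775 = 478.50 / 0.8775 ≈ 545.30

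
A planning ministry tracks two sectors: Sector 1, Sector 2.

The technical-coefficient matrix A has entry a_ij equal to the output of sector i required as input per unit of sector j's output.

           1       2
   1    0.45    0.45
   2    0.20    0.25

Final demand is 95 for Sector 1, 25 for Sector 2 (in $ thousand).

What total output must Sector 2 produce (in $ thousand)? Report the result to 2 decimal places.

I − A =
  [   0.55    -0.45]
  [  -0.20     0.75]
det(I−A) = (0.55)(0.75) − (-0.45)(-0.20) = 0.3225
adj(I−A) = [[0.75, 0.45], [0.20, 0.55]]
(I − A)⁻¹ = adj(I−A) / det(I−A) ≈
  [   2.3256     1.3953]
  [   0.6202     1.7054]
x = (I − A)⁻¹ d = adj(I−A)·d / det(I−A), with det(I−A) = 0.3225:
  x_1 = (0.75·95 + 0.45·25) / 0.3225 = 82.50 / 0.3225 ≈ 255.81
  x_2 = (0.20·95 + 0.55·25) / 0.3225 = 32.75 / 0.3225 ≈ 101.55

x_2 = 101.55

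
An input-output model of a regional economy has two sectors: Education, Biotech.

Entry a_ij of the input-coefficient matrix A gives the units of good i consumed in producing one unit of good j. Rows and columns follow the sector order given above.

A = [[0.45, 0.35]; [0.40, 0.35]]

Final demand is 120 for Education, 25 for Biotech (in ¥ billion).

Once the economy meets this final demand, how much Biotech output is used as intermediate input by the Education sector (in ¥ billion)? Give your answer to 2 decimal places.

z_BE = 159.54

I − A =
  [   0.55    -0.35]
  [  -0.40     0.65]
det(I−A) = (0.55)(0.65) − (-0.35)(-0.40) = 0.2175
adj(I−A) = [[0.65, 0.35], [0.40, 0.55]]
(I − A)⁻¹ = adj(I−A) / det(I−A) ≈
  [   2.9885     1.6092]
  [   1.8391     2.5287]
First solve x = (I − A)⁻¹ d = adj(I−A)·d / det(I−A); in particular x_E = (0.65·120 + 0.35·25) / 0.2175 = 86.75 / 0.2175 ≈ 398.8506.
Intermediate flow from B to E: z_BE = a_BE · x_E = 0.40 × 86.75 / 0.2175 = 34.70 / 0.2175 ≈ 159.54.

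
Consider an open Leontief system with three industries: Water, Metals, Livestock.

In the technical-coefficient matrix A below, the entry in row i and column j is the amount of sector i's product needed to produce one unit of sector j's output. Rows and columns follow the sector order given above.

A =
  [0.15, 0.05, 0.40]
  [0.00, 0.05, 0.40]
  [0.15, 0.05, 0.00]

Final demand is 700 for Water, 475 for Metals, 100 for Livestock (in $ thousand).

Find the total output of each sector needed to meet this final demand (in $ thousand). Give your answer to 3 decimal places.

x_W = 991.444, x_M = 617.728, x_L = 279.603

I − A =
  [   0.85    -0.05    -0.40]
  [   0.00     0.95    -0.40]
  [  -0.15    -0.05     1.00]
Cofactors of I−A, C_ij = (−1)^(i+j)·(minor ij) (rows/columns in the sector order above):
  C_11 = (0.95)(1.00) − (-0.40)(-0.05) = 0.9300
  C_12 = −[(0.00)(1.00) − (-0.40)(-0.15)] = 0.0600
  C_13 = (0.00)(-0.05) − (0.95)(-0.15) = 0.1425
  C_21 = −[(-0.05)(1.00) − (-0.40)(-0.05)] = 0.0700
  C_22 = (0.85)(1.00) − (-0.40)(-0.15) = 0.7900
  C_23 = −[(0.85)(-0.05) − (-0.05)(-0.15)] = 0.0500
  C_31 = (-0.05)(-0.40) − (-0.40)(0.95) = 0.4000
  C_32 = −[(0.85)(-0.40) − (-0.40)(0.00)] = 0.3400
  C_33 = (0.85)(0.95) − (-0.05)(0.00) = 0.8075
det(I−A) = Σ_j (I−A)_1j·C_1j = (0.85)(0.9300) + (-0.05)(0.0600) + (-0.40)(0.1425) = 0.7305
adj(I−A) = Cᵀ =
  [ 0.9300   0.0700   0.4000]
  [ 0.0600   0.7900   0.3400]
  [ 0.1425   0.0500   0.8075]
(I − A)⁻¹ = adj(I−A) / det(I−A) ≈
  [   1.2731     0.0958     0.5476]
  [   0.0821     1.0815     0.4654]
  [   0.1951     0.0684     1.1054]
x = (I − A)⁻¹ d = adj(I−A)·d / det(I−A), with det(I−A) = 0.7305:
  x_W = (0.9300·700 + 0.0700·475 + 0.4000·100) / 0.7305 = 724.25 / 0.7305 ≈ 991.444
  x_M = (0.0600·700 + 0.7900·475 + 0.3400·100) / 0.7305 = 451.25 / 0.7305 ≈ 617.728
  x_L = (0.1425·700 + 0.0500·475 + 0.8075·100) / 0.7305 = 204.25 / 0.7305 ≈ 279.603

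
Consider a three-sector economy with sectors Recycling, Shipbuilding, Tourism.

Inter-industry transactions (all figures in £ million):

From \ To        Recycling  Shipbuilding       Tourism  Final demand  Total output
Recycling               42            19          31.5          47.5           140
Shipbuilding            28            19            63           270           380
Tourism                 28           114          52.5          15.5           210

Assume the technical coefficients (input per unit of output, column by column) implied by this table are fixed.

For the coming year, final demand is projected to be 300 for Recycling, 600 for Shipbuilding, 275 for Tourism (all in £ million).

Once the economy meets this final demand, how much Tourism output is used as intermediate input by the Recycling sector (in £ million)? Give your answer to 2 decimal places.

Technical coefficients a_ij = z_ij / X_j:
  a_11 = 42/140 = 0.30, a_21 = 28/140 = 0.20, a_31 = 28/140 = 0.20
  a_12 = 19/380 = 0.05, a_22 = 19/380 = 0.05, a_32 = 114/380 = 0.30
  a_13 = 31.5/210 = 0.15, a_23 = 63/210 = 0.30, a_33 = 52.5/210 = 0.25
I − A =
  [   0.70    -0.05    -0.15]
  [  -0.20     0.95    -0.30]
  [  -0.20    -0.30     0.75]
Cofactors of I−A, C_ij = (−1)^(i+j)·(minor ij) (rows/columns in the sector order above):
  C_11 = (0.95)(0.75) − (-0.30)(-0.30) = 0.6225
  C_12 = −[(-0.20)(0.75) − (-0.30)(-0.20)] = 0.2100
  C_13 = (-0.20)(-0.30) − (0.95)(-0.20) = 0.2500
  C_21 = −[(-0.05)(0.75) − (-0.15)(-0.30)] = 0.0825
  C_22 = (0.70)(0.75) − (-0.15)(-0.20) = 0.4950
  C_23 = −[(0.70)(-0.30) − (-0.05)(-0.20)] = 0.2200
  C_31 = (-0.05)(-0.30) − (-0.15)(0.95) = 0.1575
  C_32 = −[(0.70)(-0.30) − (-0.15)(-0.20)] = 0.2400
  C_33 = (0.70)(0.95) − (-0.05)(-0.20) = 0.6550
det(I−A) = Σ_j (I−A)_1j·C_1j = (0.70)(0.6225) + (-0.05)(0.2100) + (-0.15)(0.2500) = 0.38775
adj(I−A) = Cᵀ =
  [ 0.6225   0.0825   0.1575]
  [ 0.2100   0.4950   0.2400]
  [ 0.2500   0.2200   0.6550]
(I − A)⁻¹ = adj(I−A) / det(I−A) ≈
  [   1.6054     0.2128     0.4062]
  [   0.5416     1.2766     0.6190]
  [   0.6447     0.5674     1.6892]
First solve x = (I − A)⁻¹ d = adj(I−A)·d / det(I−A); in particular x_1 = (0.6225·300 + 0.0825·600 + 0.1575·275) / 0.38775 = 279.5625 / 0.38775 ≈ 720.9865.
Intermediate flow from 3 to 1: z_31 = a_31 · x_1 = 0.20 × 279.5625 / 0.38775 = 55.9125 / 0.38775 ≈ 144.20.

z_31 = 144.20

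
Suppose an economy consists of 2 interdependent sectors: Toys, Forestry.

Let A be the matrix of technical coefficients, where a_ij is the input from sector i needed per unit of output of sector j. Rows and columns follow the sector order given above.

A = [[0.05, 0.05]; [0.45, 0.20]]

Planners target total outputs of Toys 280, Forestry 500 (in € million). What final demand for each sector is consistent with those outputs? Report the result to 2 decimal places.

d_1 = 241.00, d_2 = 274.00

I − A =
  [   0.95    -0.05]
  [  -0.45     0.80]
d = (I − A) x:
  d_1 = (+0.95)·280 + (-0.05)·500 = 241.00
  d_2 = (-0.45)·280 + (+0.80)·500 = 274.00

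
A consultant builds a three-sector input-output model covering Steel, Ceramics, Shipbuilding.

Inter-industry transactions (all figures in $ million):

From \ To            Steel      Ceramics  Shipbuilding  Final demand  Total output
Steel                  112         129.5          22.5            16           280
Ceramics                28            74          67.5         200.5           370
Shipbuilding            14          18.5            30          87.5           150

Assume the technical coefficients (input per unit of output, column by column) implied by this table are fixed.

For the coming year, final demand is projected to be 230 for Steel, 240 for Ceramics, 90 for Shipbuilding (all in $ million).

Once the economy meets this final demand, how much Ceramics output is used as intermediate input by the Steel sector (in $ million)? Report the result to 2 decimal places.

Technical coefficients a_ij = z_ij / X_j:
  a_11 = 112/280 = 0.40, a_21 = 28/280 = 0.10, a_31 = 14/280 = 0.05
  a_12 = 129.5/370 = 0.35, a_22 = 74/370 = 0.20, a_32 = 18.5/370 = 0.05
  a_13 = 22.5/150 = 0.15, a_23 = 67.5/150 = 0.45, a_33 = 30/150 = 0.20
I − A =
  [   0.60    -0.35    -0.15]
  [  -0.10     0.80    -0.45]
  [  -0.05    -0.05     0.80]
Cofactors of I−A, C_ij = (−1)^(i+j)·(minor ij) (rows/columns in the sector order above):
  C_11 = (0.80)(0.80) − (-0.45)(-0.05) = 0.6175
  C_12 = −[(-0.10)(0.80) − (-0.45)(-0.05)] = 0.1025
  C_13 = (-0.10)(-0.05) − (0.80)(-0.05) = 0.0450
  C_21 = −[(-0.35)(0.80) − (-0.15)(-0.05)] = 0.2875
  C_22 = (0.60)(0.80) − (-0.15)(-0.05) = 0.4725
  C_23 = −[(0.60)(-0.05) − (-0.35)(-0.05)] = 0.0475
  C_31 = (-0.35)(-0.45) − (-0.15)(0.80) = 0.2775
  C_32 = −[(0.60)(-0.45) − (-0.15)(-0.10)] = 0.2850
  C_33 = (0.60)(0.80) − (-0.35)(-0.10) = 0.4450
det(I−A) = Σ_j (I−A)_1j·C_1j = (0.60)(0.6175) + (-0.35)(0.1025) + (-0.15)(0.0450) = 0.327875
adj(I−A) = Cᵀ =
  [ 0.6175   0.2875   0.2775]
  [ 0.1025   0.4725   0.2850]
  [ 0.0450   0.0475   0.4450]
(I − A)⁻¹ = adj(I−A) / det(I−A) ≈
  [   1.8833     0.8769     0.8464]
  [   0.3126     1.4411     0.8692]
  [   0.1372     0.1449     1.3572]
First solve x = (I − A)⁻¹ d = adj(I−A)·d / det(I−A); in particular x_1 = (0.6175·230 + 0.2875·240 + 0.2775·90) / 0.327875 = 236.00 / 0.327875 ≈ 719.7865.
Intermediate flow from 2 to 1: z_21 = a_21 · x_1 = 0.10 × 236.00 / 0.327875 = 23.60 / 0.327875 ≈ 71.98.

z_21 = 71.98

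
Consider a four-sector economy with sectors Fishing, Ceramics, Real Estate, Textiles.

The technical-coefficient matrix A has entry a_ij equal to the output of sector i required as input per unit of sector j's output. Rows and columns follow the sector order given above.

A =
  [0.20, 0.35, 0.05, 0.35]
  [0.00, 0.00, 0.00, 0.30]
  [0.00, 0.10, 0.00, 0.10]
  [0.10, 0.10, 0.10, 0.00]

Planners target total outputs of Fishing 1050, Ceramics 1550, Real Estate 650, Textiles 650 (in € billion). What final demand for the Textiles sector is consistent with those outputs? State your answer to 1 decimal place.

d_4 = 325.0

I − A =
  [   0.80    -0.35    -0.05    -0.35]
  [   0.00     1.00     0.00    -0.30]
  [   0.00    -0.10     1.00    -0.10]
  [  -0.10    -0.10    -0.10     1.00]
d = (I − A) x:
  d_1 = (+0.80)·1050 + (-0.35)·1550 + (-0.05)·650 + (-0.35)·650 = 37.5
  d_2 = (+0.00)·1050 + (+1.00)·1550 + (+0.00)·650 + (-0.30)·650 = 1355.0
  d_3 = (+0.00)·1050 + (-0.10)·1550 + (+1.00)·650 + (-0.10)·650 = 430.0
  d_4 = (-0.10)·1050 + (-0.10)·1550 + (-0.10)·650 + (+1.00)·650 = 325.0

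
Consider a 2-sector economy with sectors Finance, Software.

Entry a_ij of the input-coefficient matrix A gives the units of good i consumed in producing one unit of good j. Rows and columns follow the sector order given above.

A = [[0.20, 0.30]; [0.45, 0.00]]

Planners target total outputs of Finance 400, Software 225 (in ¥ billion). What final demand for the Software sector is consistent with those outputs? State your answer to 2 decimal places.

d_S = 45.00

I − A =
  [   0.80    -0.30]
  [  -0.45     1.00]
d = (I − A) x:
  d_F = (+0.80)·400 + (-0.30)·225 = 252.50
  d_S = (-0.45)·400 + (+1.00)·225 = 45.00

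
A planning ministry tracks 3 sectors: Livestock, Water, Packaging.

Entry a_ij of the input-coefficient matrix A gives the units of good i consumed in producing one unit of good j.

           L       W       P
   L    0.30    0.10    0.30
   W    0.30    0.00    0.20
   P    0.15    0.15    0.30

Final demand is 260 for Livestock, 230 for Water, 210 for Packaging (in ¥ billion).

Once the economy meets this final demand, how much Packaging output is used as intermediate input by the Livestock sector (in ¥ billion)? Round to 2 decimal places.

I − A =
  [   0.70    -0.10    -0.30]
  [  -0.30     1.00    -0.20]
  [  -0.15    -0.15     0.70]
Cofactors of I−A, C_ij = (−1)^(i+j)·(minor ij) (rows/columns in the sector order above):
  C_11 = (1.00)(0.70) − (-0.20)(-0.15) = 0.6700
  C_12 = −[(-0.30)(0.70) − (-0.20)(-0.15)] = 0.2400
  C_13 = (-0.30)(-0.15) − (1.00)(-0.15) = 0.1950
  C_21 = −[(-0.10)(0.70) − (-0.30)(-0.15)] = 0.1150
  C_22 = (0.70)(0.70) − (-0.30)(-0.15) = 0.4450
  C_23 = −[(0.70)(-0.15) − (-0.10)(-0.15)] = 0.1200
  C_31 = (-0.10)(-0.20) − (-0.30)(1.00) = 0.3200
  C_32 = −[(0.70)(-0.20) − (-0.30)(-0.30)] = 0.2300
  C_33 = (0.70)(1.00) − (-0.10)(-0.30) = 0.6700
det(I−A) = Σ_j (I−A)_1j·C_1j = (0.70)(0.6700) + (-0.10)(0.2400) + (-0.30)(0.1950) = 0.3865
adj(I−A) = Cᵀ =
  [ 0.6700   0.1150   0.3200]
  [ 0.2400   0.4450   0.2300]
  [ 0.1950   0.1200   0.6700]
(I − A)⁻¹ = adj(I−A) / det(I−A) ≈
  [   1.7335     0.2975     0.8279]
  [   0.6210     1.1514     0.5951]
  [   0.5045     0.3105     1.7335]
First solve x = (I − A)⁻¹ d = adj(I−A)·d / det(I−A); in particular x_L = (0.6700·260 + 0.1150·230 + 0.3200·210) / 0.3865 = 267.85 / 0.3865 ≈ 693.0142.
Intermediate flow from P to L: z_PL = a_PL · x_L = 0.15 × 267.85 / 0.3865 = 40.1775 / 0.3865 ≈ 103.95.

z_PL = 103.95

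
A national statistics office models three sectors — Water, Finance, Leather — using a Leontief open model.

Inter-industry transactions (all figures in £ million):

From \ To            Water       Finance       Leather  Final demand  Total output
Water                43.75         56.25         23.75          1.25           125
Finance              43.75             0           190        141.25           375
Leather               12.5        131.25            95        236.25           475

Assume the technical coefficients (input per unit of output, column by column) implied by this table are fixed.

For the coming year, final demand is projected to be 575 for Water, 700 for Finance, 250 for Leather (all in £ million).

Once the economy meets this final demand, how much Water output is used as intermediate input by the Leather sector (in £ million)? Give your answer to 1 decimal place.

Technical coefficients a_ij = z_ij / X_j:
  a_WW = 43.75/125 = 0.35, a_FW = 43.75/125 = 0.35, a_LW = 12.5/125 = 0.10
  a_WF = 56.25/375 = 0.15, a_FF = 0/375 = 0.00, a_LF = 131.25/375 = 0.35
  a_WL = 23.75/475 = 0.05, a_FL = 190/475 = 0.40, a_LL = 95/475 = 0.20
I − A =
  [   0.65    -0.15    -0.05]
  [  -0.35     1.00    -0.40]
  [  -0.10    -0.35     0.80]
Cofactors of I−A, C_ij = (−1)^(i+j)·(minor ij) (rows/columns in the sector order above):
  C_11 = (1.00)(0.80) − (-0.40)(-0.35) = 0.6600
  C_12 = −[(-0.35)(0.80) − (-0.40)(-0.10)] = 0.3200
  C_13 = (-0.35)(-0.35) − (1.00)(-0.10) = 0.2225
  C_21 = −[(-0.15)(0.80) − (-0.05)(-0.35)] = 0.1375
  C_22 = (0.65)(0.80) − (-0.05)(-0.10) = 0.5150
  C_23 = −[(0.65)(-0.35) − (-0.15)(-0.10)] = 0.2425
  C_31 = (-0.15)(-0.40) − (-0.05)(1.00) = 0.1100
  C_32 = −[(0.65)(-0.40) − (-0.05)(-0.35)] = 0.2775
  C_33 = (0.65)(1.00) − (-0.15)(-0.35) = 0.5975
det(I−A) = Σ_j (I−A)_1j·C_1j = (0.65)(0.6600) + (-0.15)(0.3200) + (-0.05)(0.2225) = 0.369875
adj(I−A) = Cᵀ =
  [ 0.6600   0.1375   0.1100]
  [ 0.3200   0.5150   0.2775]
  [ 0.2225   0.2425   0.5975]
(I − A)⁻¹ = adj(I−A) / det(I−A) ≈
  [   1.7844     0.3717     0.2974]
  [   0.8652     1.3924     0.7503]
  [   0.6016     0.6556     1.6154]
First solve x = (I − A)⁻¹ d = adj(I−A)·d / det(I−A); in particular x_L = (0.2225·575 + 0.2425·700 + 0.5975·250) / 0.369875 = 447.0625 / 0.369875 ≈ 1208.685.
Intermediate flow from W to L: z_WL = a_WL · x_L = 0.05 × 447.0625 / 0.369875 = 22.353125 / 0.369875 ≈ 60.4.

z_WL = 60.4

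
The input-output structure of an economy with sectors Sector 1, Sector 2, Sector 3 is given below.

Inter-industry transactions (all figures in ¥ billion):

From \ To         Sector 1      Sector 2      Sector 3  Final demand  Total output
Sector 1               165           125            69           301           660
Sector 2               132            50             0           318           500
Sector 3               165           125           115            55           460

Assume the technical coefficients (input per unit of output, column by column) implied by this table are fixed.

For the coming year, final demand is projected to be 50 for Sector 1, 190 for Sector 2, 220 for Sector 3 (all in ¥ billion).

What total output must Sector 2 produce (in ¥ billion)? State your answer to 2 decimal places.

x_2 = 266.32

Technical coefficients a_ij = z_ij / X_j:
  a_11 = 165/660 = 0.25, a_21 = 132/660 = 0.20, a_31 = 165/660 = 0.25
  a_12 = 125/500 = 0.25, a_22 = 50/500 = 0.10, a_32 = 125/500 = 0.25
  a_13 = 69/460 = 0.15, a_23 = 0/460 = 0.00, a_33 = 115/460 = 0.25
I − A =
  [   0.75    -0.25    -0.15]
  [  -0.20     0.90     0.00]
  [  -0.25    -0.25     0.75]
Cofactors of I−A, C_ij = (−1)^(i+j)·(minor ij) (rows/columns in the sector order above):
  C_11 = (0.90)(0.75) − (0.00)(-0.25) = 0.6750
  C_12 = −[(-0.20)(0.75) − (0.00)(-0.25)] = 0.1500
  C_13 = (-0.20)(-0.25) − (0.90)(-0.25) = 0.2750
  C_21 = −[(-0.25)(0.75) − (-0.15)(-0.25)] = 0.2250
  C_22 = (0.75)(0.75) − (-0.15)(-0.25) = 0.5250
  C_23 = −[(0.75)(-0.25) − (-0.25)(-0.25)] = 0.2500
  C_31 = (-0.25)(0.00) − (-0.15)(0.90) = 0.1350
  C_32 = −[(0.75)(0.00) − (-0.15)(-0.20)] = 0.0300
  C_33 = (0.75)(0.90) − (-0.25)(-0.20) = 0.6250
det(I−A) = Σ_j (I−A)_1j·C_1j = (0.75)(0.6750) + (-0.25)(0.1500) + (-0.15)(0.2750) = 0.4275
adj(I−A) = Cᵀ =
  [ 0.6750   0.2250   0.1350]
  [ 0.1500   0.5250   0.0300]
  [ 0.2750   0.2500   0.6250]
(I − A)⁻¹ = adj(I−A) / det(I−A) ≈
  [   1.5789     0.5263     0.3158]
  [   0.3509     1.2281     0.0702]
  [   0.6433     0.5848     1.4620]
x = (I − A)⁻¹ d = adj(I−A)·d / det(I−A), with det(I−A) = 0.4275:
  x_1 = (0.6750·50 + 0.2250·190 + 0.1350·220) / 0.4275 = 106.20 / 0.4275 ≈ 248.42
  x_2 = (0.1500·50 + 0.5250·190 + 0.0300·220) / 0.4275 = 113.85 / 0.4275 ≈ 266.32
  x_3 = (0.2750·50 + 0.2500·190 + 0.6250·220) / 0.4275 = 198.75 / 0.4275 ≈ 464.91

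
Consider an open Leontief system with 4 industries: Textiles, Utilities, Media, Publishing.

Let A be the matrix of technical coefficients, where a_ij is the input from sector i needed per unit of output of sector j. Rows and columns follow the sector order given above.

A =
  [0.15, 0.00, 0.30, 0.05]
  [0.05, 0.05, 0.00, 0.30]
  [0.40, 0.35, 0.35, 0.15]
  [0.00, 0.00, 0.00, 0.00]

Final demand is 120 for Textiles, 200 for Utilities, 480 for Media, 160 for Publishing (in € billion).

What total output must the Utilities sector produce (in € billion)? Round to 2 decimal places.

x_U = 293.33

I − A =
  [   0.85     0.00    -0.30    -0.05]
  [  -0.05     0.95     0.00    -0.30]
  [  -0.40    -0.35     0.65    -0.15]
  [   0.00     0.00     0.00     1.00]
Compute the cofactors C_ij = (−1)^(i+j)·(3×3 minor ij) of I−A; the adjugate is their transpose:
adj(I−A) = Cᵀ =
  [ 0.617500   0.105000   0.285000   0.105125]
  [ 0.032500   0.432500   0.015000   0.133625]
  [ 0.397500   0.297500   0.807500   0.230250]
  [ 0.000000   0.000000   0.000000   0.405625]
det(I−A) = Σ_j (I−A)_1j·C_1j = (0.85)(0.617500) + (0.00)(0.032500) + (-0.30)(0.397500) + (-0.05)(0.000000) = 0.405625
(I − A)⁻¹ = adj(I−A) / det(I−A) ≈
  [   1.5223     0.2589     0.7026     0.2592]
  [   0.0801     1.0663     0.0370     0.3294]
  [   0.9800     0.7334     1.9908     0.5676]
  [   0.0000     0.0000     0.0000     1.0000]
x = (I − A)⁻¹ d = adj(I−A)·d / det(I−A), with det(I−A) = 0.405625:
  x_T = (0.617500·120 + 0.105000·200 + 0.285000·480 + 0.105125·160) / 0.405625 = 248.72 / 0.405625 ≈ 613.18
  x_U = (0.032500·120 + 0.432500·200 + 0.015000·480 + 0.133625·160) / 0.405625 = 118.98 / 0.405625 ≈ 293.33
  x_M = (0.397500·120 + 0.297500·200 + 0.807500·480 + 0.230250·160) / 0.405625 = 531.64 / 0.405625 ≈ 1310.67
  x_P = (0.000000·120 + 0.000000·200 + 0.000000·480 + 0.405625·160) / 0.405625 = 64.90 / 0.405625 = 160.00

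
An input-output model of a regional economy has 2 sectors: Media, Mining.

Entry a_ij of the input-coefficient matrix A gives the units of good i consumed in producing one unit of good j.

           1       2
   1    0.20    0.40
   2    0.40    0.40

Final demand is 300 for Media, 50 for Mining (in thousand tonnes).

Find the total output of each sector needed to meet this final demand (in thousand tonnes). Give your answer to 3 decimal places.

x_1 = 625.000, x_2 = 500.000

I − A =
  [   0.80    -0.40]
  [  -0.40     0.60]
det(I−A) = (0.80)(0.60) − (-0.40)(-0.40) = 0.3200
adj(I−A) = [[0.60, 0.40], [0.40, 0.80]]
(I − A)⁻¹ = adj(I−A) / det(I−A) ≈
  [   1.8750     1.2500]
  [   1.2500     2.5000]
x = (I − A)⁻¹ d = adj(I−A)·d / det(I−A), with det(I−A) = 0.3200:
  x_1 = (0.60·300 + 0.40·50) / 0.3200 = 200.00 / 0.3200 = 625.000
  x_2 = (0.40·300 + 0.80·50) / 0.3200 = 160.00 / 0.3200 = 500.000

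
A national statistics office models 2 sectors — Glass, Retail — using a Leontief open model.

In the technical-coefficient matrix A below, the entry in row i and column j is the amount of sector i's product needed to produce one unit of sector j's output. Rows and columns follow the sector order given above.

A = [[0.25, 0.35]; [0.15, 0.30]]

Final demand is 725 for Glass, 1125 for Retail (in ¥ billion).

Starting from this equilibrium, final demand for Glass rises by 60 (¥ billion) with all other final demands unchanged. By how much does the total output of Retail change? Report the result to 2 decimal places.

Δx_R = 19.05

I − A =
  [   0.75    -0.35]
  [  -0.15     0.70]
det(I−A) = (0.75)(0.70) − (-0.35)(-0.15) = 0.4725
adj(I−A) = [[0.70, 0.35], [0.15, 0.75]]
(I − A)⁻¹ = adj(I−A) / det(I−A) ≈
  [   1.4815     0.7407]
  [   0.3175     1.5873]
Δx = (I − A)⁻¹ Δd with Δd having +60 in the Glass component and 0 elsewhere.
So Δx_R = L_RG · (+60), where L_RG = adj(I−A)_RG / det(I−A) = 0.15 / 0.4725.
Δx_R = 0.15 × (+60) / 0.4725 = 9.00 / 0.4725 ≈ 19.05.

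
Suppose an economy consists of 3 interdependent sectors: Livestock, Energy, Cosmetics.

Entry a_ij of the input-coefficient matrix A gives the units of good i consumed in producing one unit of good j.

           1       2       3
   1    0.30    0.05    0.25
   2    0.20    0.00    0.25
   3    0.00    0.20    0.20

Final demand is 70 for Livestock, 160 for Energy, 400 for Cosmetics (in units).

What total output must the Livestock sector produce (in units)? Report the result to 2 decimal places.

x_1 = 339.05

I − A =
  [   0.70    -0.05    -0.25]
  [  -0.20     1.00    -0.25]
  [   0.00    -0.20     0.80]
Cofactors of I−A, C_ij = (−1)^(i+j)·(minor ij) (rows/columns in the sector order above):
  C_11 = (1.00)(0.80) − (-0.25)(-0.20) = 0.7500
  C_12 = −[(-0.20)(0.80) − (-0.25)(0.00)] = 0.1600
  C_13 = (-0.20)(-0.20) − (1.00)(0.00) = 0.0400
  C_21 = −[(-0.05)(0.80) − (-0.25)(-0.20)] = 0.0900
  C_22 = (0.70)(0.80) − (-0.25)(0.00) = 0.5600
  C_23 = −[(0.70)(-0.20) − (-0.05)(0.00)] = 0.1400
  C_31 = (-0.05)(-0.25) − (-0.25)(1.00) = 0.2625
  C_32 = −[(0.70)(-0.25) − (-0.25)(-0.20)] = 0.2250
  C_33 = (0.70)(1.00) − (-0.05)(-0.20) = 0.6900
det(I−A) = Σ_j (I−A)_1j·C_1j = (0.70)(0.7500) + (-0.05)(0.1600) + (-0.25)(0.0400) = 0.5070
adj(I−A) = Cᵀ =
  [ 0.7500   0.0900   0.2625]
  [ 0.1600   0.5600   0.2250]
  [ 0.0400   0.1400   0.6900]
(I − A)⁻¹ = adj(I−A) / det(I−A) ≈
  [   1.4793     0.1775     0.5178]
  [   0.3156     1.1045     0.4438]
  [   0.0789     0.2761     1.3609]
x = (I − A)⁻¹ d = adj(I−A)·d / det(I−A), with det(I−A) = 0.5070:
  x_1 = (0.7500·70 + 0.0900·160 + 0.2625·400) / 0.5070 = 171.90 / 0.5070 ≈ 339.05
  x_2 = (0.1600·70 + 0.5600·160 + 0.2250·400) / 0.5070 = 190.80 / 0.5070 ≈ 376.33
  x_3 = (0.0400·70 + 0.1400·160 + 0.6900·400) / 0.5070 = 301.20 / 0.5070 ≈ 594.08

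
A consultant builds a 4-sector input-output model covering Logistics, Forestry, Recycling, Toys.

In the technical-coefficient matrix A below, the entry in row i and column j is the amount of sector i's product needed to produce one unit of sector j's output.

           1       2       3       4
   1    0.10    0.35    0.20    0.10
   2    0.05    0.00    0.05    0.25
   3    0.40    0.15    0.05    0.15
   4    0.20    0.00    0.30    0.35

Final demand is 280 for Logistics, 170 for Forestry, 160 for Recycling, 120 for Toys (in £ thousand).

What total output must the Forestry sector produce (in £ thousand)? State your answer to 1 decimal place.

I − A =
  [   0.90    -0.35    -0.20    -0.10]
  [  -0.05     1.00    -0.05    -0.25]
  [  -0.40    -0.15     0.95    -0.15]
  [  -0.20     0.00    -0.30     0.65]
Compute the cofactors C_ij = (−1)^(i+j)·(3×3 minor ij) of I−A; the adjugate is their transpose:
adj(I−A) = Cᵀ =
  [ 0.556375   0.224375   0.197625   0.217500]
  [ 0.120625   0.426250   0.113750   0.208750]
  [ 0.302375   0.186250   0.536125   0.241875]
  [ 0.310750   0.155000   0.308250   0.743125]
det(I−A) = Σ_j (I−A)_1j·C_1j = (0.90)(0.556375) + (-0.35)(0.120625) + (-0.20)(0.302375) + (-0.10)(0.310750) = 0.36696875
(I − A)⁻¹ = adj(I−A) / det(I−A) ≈
  [   1.5161     0.6114     0.5385     0.5927]
  [   0.3287     1.1615     0.3100     0.5688]
  [   0.8240     0.5075     1.4610     0.6591]
  [   0.8468     0.4224     0.8400     2.0250]
x = (I − A)⁻¹ d = adj(I−A)·d / det(I−A), with det(I−A) = 0.36696875:
  x_1 = (0.556375·280 + 0.224375·170 + 0.197625·160 + 0.217500·120) / 0.36696875 = 251.64875 / 0.36696875 ≈ 685.7
  x_2 = (0.120625·280 + 0.426250·170 + 0.113750·160 + 0.208750·120) / 0.36696875 = 149.4875 / 0.36696875 ≈ 407.4
  x_3 = (0.302375·280 + 0.186250·170 + 0.536125·160 + 0.241875·120) / 0.36696875 = 231.1325 / 0.36696875 ≈ 629.8
  x_4 = (0.310750·280 + 0.155000·170 + 0.308250·160 + 0.743125·120) / 0.36696875 = 251.855 / 0.36696875 ≈ 686.3

x_2 = 407.4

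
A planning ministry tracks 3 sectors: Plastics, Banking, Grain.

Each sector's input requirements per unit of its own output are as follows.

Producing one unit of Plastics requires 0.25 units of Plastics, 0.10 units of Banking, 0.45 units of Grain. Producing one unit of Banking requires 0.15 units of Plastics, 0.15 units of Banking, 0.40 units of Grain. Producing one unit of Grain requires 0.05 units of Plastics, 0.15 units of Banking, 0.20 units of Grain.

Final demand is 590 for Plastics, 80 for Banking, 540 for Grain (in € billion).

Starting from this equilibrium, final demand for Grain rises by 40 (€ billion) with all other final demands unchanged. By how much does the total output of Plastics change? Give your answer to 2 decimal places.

Δx_P = 6.16

I − A =
  [   0.75    -0.15    -0.05]
  [  -0.10     0.85    -0.15]
  [  -0.45    -0.40     0.80]
Cofactors of I−A, C_ij = (−1)^(i+j)·(minor ij) (rows/columns in the sector order above):
  C_11 = (0.85)(0.80) − (-0.15)(-0.40) = 0.6200
  C_12 = −[(-0.10)(0.80) − (-0.15)(-0.45)] = 0.1475
  C_13 = (-0.10)(-0.40) − (0.85)(-0.45) = 0.4225
  C_21 = −[(-0.15)(0.80) − (-0.05)(-0.40)] = 0.1400
  C_22 = (0.75)(0.80) − (-0.05)(-0.45) = 0.5775
  C_23 = −[(0.75)(-0.40) − (-0.15)(-0.45)] = 0.3675
  C_31 = (-0.15)(-0.15) − (-0.05)(0.85) = 0.0650
  C_32 = −[(0.75)(-0.15) − (-0.05)(-0.10)] = 0.1175
  C_33 = (0.75)(0.85) − (-0.15)(-0.10) = 0.6225
det(I−A) = Σ_j (I−A)_1j·C_1j = (0.75)(0.6200) + (-0.15)(0.1475) + (-0.05)(0.4225) = 0.42175
adj(I−A) = Cᵀ =
  [ 0.6200   0.1400   0.0650]
  [ 0.1475   0.5775   0.1175]
  [ 0.4225   0.3675   0.6225]
(I − A)⁻¹ = adj(I−A) / det(I−A) ≈
  [   1.4701     0.3320     0.1541]
  [   0.3497     1.3693     0.2786]
  [   1.0018     0.8714     1.4760]
Δx = (I − A)⁻¹ Δd with Δd having +40 in the Grain component and 0 elsewhere.
So Δx_P = L_PG · (+40), where L_PG = adj(I−A)_PG / det(I−A) = 0.0650 / 0.42175.
Δx_P = 0.0650 × (+40) / 0.42175 = 2.60 / 0.42175 ≈ 6.16.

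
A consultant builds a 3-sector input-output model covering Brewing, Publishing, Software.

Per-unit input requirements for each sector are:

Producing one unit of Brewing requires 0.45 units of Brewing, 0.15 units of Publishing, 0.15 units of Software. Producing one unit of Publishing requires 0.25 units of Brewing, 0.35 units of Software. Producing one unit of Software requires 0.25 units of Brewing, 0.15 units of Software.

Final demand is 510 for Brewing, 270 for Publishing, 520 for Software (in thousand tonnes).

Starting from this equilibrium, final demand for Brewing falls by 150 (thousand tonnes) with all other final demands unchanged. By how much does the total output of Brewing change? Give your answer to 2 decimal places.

Δx_1 = -331.17

I − A =
  [   0.55    -0.25    -0.25]
  [  -0.15     1.00     0.00]
  [  -0.15    -0.35     0.85]
Cofactors of I−A, C_ij = (−1)^(i+j)·(minor ij) (rows/columns in the sector order above):
  C_11 = (1.00)(0.85) − (0.00)(-0.35) = 0.8500
  C_12 = −[(-0.15)(0.85) − (0.00)(-0.15)] = 0.1275
  C_13 = (-0.15)(-0.35) − (1.00)(-0.15) = 0.2025
  C_21 = −[(-0.25)(0.85) − (-0.25)(-0.35)] = 0.3000
  C_22 = (0.55)(0.85) − (-0.25)(-0.15) = 0.4300
  C_23 = −[(0.55)(-0.35) − (-0.25)(-0.15)] = 0.2300
  C_31 = (-0.25)(0.00) − (-0.25)(1.00) = 0.2500
  C_32 = −[(0.55)(0.00) − (-0.25)(-0.15)] = 0.0375
  C_33 = (0.55)(1.00) − (-0.25)(-0.15) = 0.5125
det(I−A) = Σ_j (I−A)_1j·C_1j = (0.55)(0.8500) + (-0.25)(0.1275) + (-0.25)(0.2025) = 0.3850
adj(I−A) = Cᵀ =
  [ 0.8500   0.3000   0.2500]
  [ 0.1275   0.4300   0.0375]
  [ 0.2025   0.2300   0.5125]
(I − A)⁻¹ = adj(I−A) / det(I−A) ≈
  [   2.2078     0.7792     0.6494]
  [   0.3312     1.1169     0.0974]
  [   0.5260     0.5974     1.3312]
Δx = (I − A)⁻¹ Δd with Δd having -150 in the Brewing component and 0 elsewhere.
So Δx_1 = L_11 · (-150), where L_11 = adj(I−A)_11 / det(I−A) = 0.8500 / 0.3850.
Δx_1 = 0.8500 × (-150) / 0.3850 = -127.50 / 0.3850 ≈ -331.17.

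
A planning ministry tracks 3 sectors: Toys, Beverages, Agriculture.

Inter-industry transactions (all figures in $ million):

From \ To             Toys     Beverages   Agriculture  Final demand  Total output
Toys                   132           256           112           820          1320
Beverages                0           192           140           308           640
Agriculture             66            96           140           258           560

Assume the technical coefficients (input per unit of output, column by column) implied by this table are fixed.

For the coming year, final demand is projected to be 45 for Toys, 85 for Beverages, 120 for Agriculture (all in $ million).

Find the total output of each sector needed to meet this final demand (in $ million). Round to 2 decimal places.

Technical coefficients a_ij = z_ij / X_j:
  a_TT = 132/1320 = 0.10, a_BT = 0/1320 = 0.00, a_AT = 66/1320 = 0.05
  a_TB = 256/640 = 0.40, a_BB = 192/640 = 0.30, a_AB = 96/640 = 0.15
  a_TA = 112/560 = 0.20, a_BA = 140/560 = 0.25, a_AA = 140/560 = 0.25
I − A =
  [   0.90    -0.40    -0.20]
  [   0.00     0.70    -0.25]
  [  -0.05    -0.15     0.75]
Cofactors of I−A, C_ij = (−1)^(i+j)·(minor ij) (rows/columns in the sector order above):
  C_11 = (0.70)(0.75) − (-0.25)(-0.15) = 0.4875
  C_12 = −[(0.00)(0.75) − (-0.25)(-0.05)] = 0.0125
  C_13 = (0.00)(-0.15) − (0.70)(-0.05) = 0.0350
  C_21 = −[(-0.40)(0.75) − (-0.20)(-0.15)] = 0.3300
  C_22 = (0.90)(0.75) − (-0.20)(-0.05) = 0.6650
  C_23 = −[(0.90)(-0.15) − (-0.40)(-0.05)] = 0.1550
  C_31 = (-0.40)(-0.25) − (-0.20)(0.70) = 0.2400
  C_32 = −[(0.90)(-0.25) − (-0.20)(0.00)] = 0.2250
  C_33 = (0.90)(0.70) − (-0.40)(0.00) = 0.6300
det(I−A) = Σ_j (I−A)_1j·C_1j = (0.90)(0.4875) + (-0.40)(0.0125) + (-0.20)(0.0350) = 0.42675
adj(I−A) = Cᵀ =
  [ 0.4875   0.3300   0.2400]
  [ 0.0125   0.6650   0.2250]
  [ 0.0350   0.1550   0.6300]
(I − A)⁻¹ = adj(I−A) / det(I−A) ≈
  [   1.1424     0.7733     0.5624]
  [   0.0293     1.5583     0.5272]
  [   0.0820     0.3632     1.4763]
x = (I − A)⁻¹ d = adj(I−A)·d / det(I−A), with det(I−A) = 0.42675:
  x_T = (0.4875·45 + 0.3300·85 + 0.2400·120) / 0.42675 = 78.7875 / 0.42675 ≈ 184.62
  x_B = (0.0125·45 + 0.6650·85 + 0.2250·120) / 0.42675 = 84.0875 / 0.42675 ≈ 197.04
  x_A = (0.0350·45 + 0.1550·85 + 0.6300·120) / 0.42675 = 90.35 / 0.42675 ≈ 211.72

x_T = 184.62, x_B = 197.04, x_A = 211.72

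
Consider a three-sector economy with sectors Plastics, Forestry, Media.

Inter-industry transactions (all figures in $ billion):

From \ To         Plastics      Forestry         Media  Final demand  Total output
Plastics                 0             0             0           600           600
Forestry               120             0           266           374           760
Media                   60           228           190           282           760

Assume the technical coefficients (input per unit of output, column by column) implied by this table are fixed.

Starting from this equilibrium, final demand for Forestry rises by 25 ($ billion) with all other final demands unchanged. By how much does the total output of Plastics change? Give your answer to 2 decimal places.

Δx_1 = 0.00

Technical coefficients a_ij = z_ij / X_j:
  a_11 = 0/600 = 0.00, a_21 = 120/600 = 0.20, a_31 = 60/600 = 0.10
  a_12 = 0/760 = 0.00, a_22 = 0/760 = 0.00, a_32 = 228/760 = 0.30
  a_13 = 0/760 = 0.00, a_23 = 266/760 = 0.35, a_33 = 190/760 = 0.25
I − A =
  [   1.00     0.00     0.00]
  [  -0.20     1.00    -0.35]
  [  -0.10    -0.30     0.75]
Cofactors of I−A, C_ij = (−1)^(i+j)·(minor ij) (rows/columns in the sector order above):
  C_11 = (1.00)(0.75) − (-0.35)(-0.30) = 0.6450
  C_12 = −[(-0.20)(0.75) − (-0.35)(-0.10)] = 0.1850
  C_13 = (-0.20)(-0.30) − (1.00)(-0.10) = 0.1600
  C_21 = −[(0.00)(0.75) − (0.00)(-0.30)] = 0.0000
  C_22 = (1.00)(0.75) − (0.00)(-0.10) = 0.7500
  C_23 = −[(1.00)(-0.30) − (0.00)(-0.10)] = 0.3000
  C_31 = (0.00)(-0.35) − (0.00)(1.00) = 0.0000
  C_32 = −[(1.00)(-0.35) − (0.00)(-0.20)] = 0.3500
  C_33 = (1.00)(1.00) − (0.00)(-0.20) = 1.0000
det(I−A) = Σ_j (I−A)_1j·C_1j = (1.00)(0.6450) + (0.00)(0.1850) + (0.00)(0.1600) = 0.6450
adj(I−A) = Cᵀ =
  [ 0.6450   0.0000   0.0000]
  [ 0.1850   0.7500   0.3500]
  [ 0.1600   0.3000   1.0000]
(I − A)⁻¹ = adj(I−A) / det(I−A) ≈
  [   1.0000     0.0000     0.0000]
  [   0.2868     1.1628     0.5426]
  [   0.2481     0.4651     1.5504]
Δx = (I − A)⁻¹ Δd with Δd having +25 in the Forestry component and 0 elsewhere.
So Δx_1 = L_12 · (+25), where L_12 = adj(I−A)_12 / det(I−A) = 0.0000 / 0.6450.
Δx_1 = 0.0000 × (+25) / 0.6450 = 0.00 / 0.6450 = 0.00.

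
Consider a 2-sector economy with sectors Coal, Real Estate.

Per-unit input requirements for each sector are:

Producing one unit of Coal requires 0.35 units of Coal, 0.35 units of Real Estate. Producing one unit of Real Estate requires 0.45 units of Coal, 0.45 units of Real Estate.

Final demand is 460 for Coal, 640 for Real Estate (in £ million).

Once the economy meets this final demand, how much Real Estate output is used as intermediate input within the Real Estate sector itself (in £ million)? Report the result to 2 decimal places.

z_RR = 1298.25

I − A =
  [   0.65    -0.45]
  [  -0.35     0.55]
det(I−A) = (0.65)(0.55) − (-0.45)(-0.35) = 0.2000
adj(I−A) = [[0.55, 0.45], [0.35, 0.65]]
(I − A)⁻¹ = adj(I−A) / det(I−A) ≈
  [   2.7500     2.2500]
  [   1.7500     3.2500]
First solve x = (I − A)⁻¹ d = adj(I−A)·d / det(I−A); in particular x_R = (0.35·460 + 0.65·640) / 0.2000 = 577.00 / 0.2000 = 2885.0000.
Intermediate flow from R to R: z_RR = a_RR · x_R = 0.45 × 577.00 / 0.2000 = 259.65 / 0.2000 = 1298.25.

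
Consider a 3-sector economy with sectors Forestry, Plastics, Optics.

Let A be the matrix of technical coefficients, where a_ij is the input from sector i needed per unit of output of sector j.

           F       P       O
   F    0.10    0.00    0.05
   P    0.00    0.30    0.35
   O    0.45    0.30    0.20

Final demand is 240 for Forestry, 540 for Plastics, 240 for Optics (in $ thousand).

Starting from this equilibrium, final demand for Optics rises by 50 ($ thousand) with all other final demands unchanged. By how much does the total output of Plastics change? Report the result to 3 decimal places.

I − A =
  [   0.90     0.00    -0.05]
  [   0.00     0.70    -0.35]
  [  -0.45    -0.30     0.80]
Cofactors of I−A, C_ij = (−1)^(i+j)·(minor ij) (rows/columns in the sector order above):
  C_11 = (0.70)(0.80) − (-0.35)(-0.30) = 0.4550
  C_12 = −[(0.00)(0.80) − (-0.35)(-0.45)] = 0.1575
  C_13 = (0.00)(-0.30) − (0.70)(-0.45) = 0.3150
  C_21 = −[(0.00)(0.80) − (-0.05)(-0.30)] = 0.0150
  C_22 = (0.90)(0.80) − (-0.05)(-0.45) = 0.6975
  C_23 = −[(0.90)(-0.30) − (0.00)(-0.45)] = 0.2700
  C_31 = (0.00)(-0.35) − (-0.05)(0.70) = 0.0350
  C_32 = −[(0.90)(-0.35) − (-0.05)(0.00)] = 0.3150
  C_33 = (0.90)(0.70) − (0.00)(0.00) = 0.6300
det(I−A) = Σ_j (I−A)_1j·C_1j = (0.90)(0.4550) + (0.00)(0.1575) + (-0.05)(0.3150) = 0.39375
adj(I−A) = Cᵀ =
  [ 0.4550   0.0150   0.0350]
  [ 0.1575   0.6975   0.3150]
  [ 0.3150   0.2700   0.6300]
(I − A)⁻¹ = adj(I−A) / det(I−A) ≈
  [   1.1556     0.0381     0.0889]
  [   0.4000     1.7714     0.8000]
  [   0.8000     0.6857     1.6000]
Δx = (I − A)⁻¹ Δd with Δd having +50 in the Optics component and 0 elsewhere.
So Δx_P = L_PO · (+50), where L_PO = adj(I−A)_PO / det(I−A) = 0.3150 / 0.39375.
Δx_P = 0.3150 × (+50) / 0.39375 = 15.75 / 0.39375 = 40.000.

Δx_P = 40.000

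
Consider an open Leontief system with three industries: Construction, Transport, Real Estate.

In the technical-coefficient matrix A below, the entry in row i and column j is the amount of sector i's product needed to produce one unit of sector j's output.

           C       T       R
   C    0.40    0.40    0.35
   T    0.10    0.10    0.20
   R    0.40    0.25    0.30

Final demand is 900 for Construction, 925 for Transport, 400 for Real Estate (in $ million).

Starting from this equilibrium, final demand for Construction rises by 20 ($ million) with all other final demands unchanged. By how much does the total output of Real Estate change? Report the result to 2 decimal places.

Δx_R = 50.24

I − A =
  [   0.60    -0.40    -0.35]
  [  -0.10     0.90    -0.20]
  [  -0.40    -0.25     0.70]
Cofactors of I−A, C_ij = (−1)^(i+j)·(minor ij) (rows/columns in the sector order above):
  C_11 = (0.90)(0.70) − (-0.20)(-0.25) = 0.5800
  C_12 = −[(-0.10)(0.70) − (-0.20)(-0.40)] = 0.1500
  C_13 = (-0.10)(-0.25) − (0.90)(-0.40) = 0.3850
  C_21 = −[(-0.40)(0.70) − (-0.35)(-0.25)] = 0.3675
  C_22 = (0.60)(0.70) − (-0.35)(-0.40) = 0.2800
  C_23 = −[(0.60)(-0.25) − (-0.40)(-0.40)] = 0.3100
  C_31 = (-0.40)(-0.20) − (-0.35)(0.90) = 0.3950
  C_32 = −[(0.60)(-0.20) − (-0.35)(-0.10)] = 0.1550
  C_33 = (0.60)(0.90) − (-0.40)(-0.10) = 0.5000
det(I−A) = Σ_j (I−A)_1j·C_1j = (0.60)(0.5800) + (-0.40)(0.1500) + (-0.35)(0.3850) = 0.15325
adj(I−A) = Cᵀ =
  [ 0.5800   0.3675   0.3950]
  [ 0.1500   0.2800   0.1550]
  [ 0.3850   0.3100   0.5000]
(I − A)⁻¹ = adj(I−A) / det(I−A) ≈
  [   3.7847     2.3980     2.5775]
  [   0.9788     1.8271     1.0114]
  [   2.5122     2.0228     3.2626]
Δx = (I − A)⁻¹ Δd with Δd having +20 in the Construction component and 0 elsewhere.
So Δx_R = L_RC · (+20), where L_RC = adj(I−A)_RC / det(I−A) = 0.3850 / 0.15325.
Δx_R = 0.3850 × (+20) / 0.15325 = 7.70 / 0.15325 ≈ 50.24.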